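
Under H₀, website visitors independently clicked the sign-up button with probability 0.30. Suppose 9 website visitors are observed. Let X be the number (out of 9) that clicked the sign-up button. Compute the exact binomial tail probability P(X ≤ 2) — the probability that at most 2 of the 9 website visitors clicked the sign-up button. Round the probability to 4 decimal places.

P = 0.4628

X is binomial with n = 9 and p = 0.30.
P(X ≤ 2) = C(9,0)·0.30^0·0.70^9 + C(9,1)·0.30^1·0.70^8 + C(9,2)·0.30^2·0.70^7.
= 0.040354 + 0.155650 + 0.266828 = 0.4628.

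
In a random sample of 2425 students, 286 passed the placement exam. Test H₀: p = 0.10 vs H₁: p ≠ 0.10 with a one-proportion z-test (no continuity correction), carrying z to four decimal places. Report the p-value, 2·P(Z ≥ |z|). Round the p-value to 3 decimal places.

Sample proportion p̂ = 286/2425 = 0.11794.
Under H₀, SE = √(p₀(1−p₀)/n) = √(0.10·0.90/2425) = √0.000037113 = 0.006092.
z = (p̂ − p₀)/SE = (286/2425 − 0.10)/0.006092 ≈ 2.9445.
p-value = 2·P(Z ≥ |z|) with z = 2.9445 → 0.003.

p-value = 0.003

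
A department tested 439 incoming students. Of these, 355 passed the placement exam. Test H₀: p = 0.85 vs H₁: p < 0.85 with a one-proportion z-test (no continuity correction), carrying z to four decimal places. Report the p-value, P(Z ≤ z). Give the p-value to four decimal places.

The sample proportion is 355/439 = 0.80866.
Under H₀, SE = √(p₀(1−p₀)/n) = √(0.85·0.15/439) = √0.000290433 = 0.017042.
z = (p̂ − p₀)/SE = (355/439 − 0.85)/0.017042 ≈ -2.4260.
From the standard normal, P(Z ≤ z) = 0.0076.

p-value = 0.0076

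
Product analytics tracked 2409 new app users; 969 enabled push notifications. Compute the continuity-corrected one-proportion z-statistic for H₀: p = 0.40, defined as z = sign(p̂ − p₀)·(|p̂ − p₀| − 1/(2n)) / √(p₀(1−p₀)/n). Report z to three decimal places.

z = 0.204

The sample proportion is 969/2409 = 0.40224. p̂ − p₀ = 0.002242.
Continuity correction 1/(2n) = 1/4818 = 0.000208.
Corrected numerator: |0.002242| − 0.000208 = 0.002034.
Under H₀, SE = √(p₀(1−p₀)/n) = √(0.40·0.60/2409) = √0.000099626 = 0.009981.
z = (+)0.002034/0.009981 = 0.204.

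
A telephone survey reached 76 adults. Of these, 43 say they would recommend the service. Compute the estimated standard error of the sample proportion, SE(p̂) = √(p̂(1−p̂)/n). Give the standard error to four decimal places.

SE = 0.0569

Sample proportion p̂ = 43/76 = 0.56579.
p̂(1−p̂) = 0.245672.
SE = √(0.245672/76) = 0.0569.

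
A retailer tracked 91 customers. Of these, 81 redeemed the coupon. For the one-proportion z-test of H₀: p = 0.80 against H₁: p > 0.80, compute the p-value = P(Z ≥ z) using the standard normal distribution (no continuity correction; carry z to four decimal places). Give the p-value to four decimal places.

p-value = 0.0158

Sample proportion p̂ = 81/91 = 0.89011.
Null standard error: √(0.80·0.20/91) = √0.001758242 = 0.041931.
Test statistic (full precision, shown to 4 dp): z = (81/91 − 0.80)/SE₀ ≈ 2.1490.
From the standard normal, P(Z ≥ z) = 0.0158.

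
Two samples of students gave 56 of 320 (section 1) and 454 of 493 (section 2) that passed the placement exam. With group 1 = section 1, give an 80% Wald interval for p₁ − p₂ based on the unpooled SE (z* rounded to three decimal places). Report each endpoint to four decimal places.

(-0.7773, -0.7145)

p̂₁ = 0.17500, p̂₂ = 0.92089, so the observed difference is -0.74589.
SE = √(0.000451172 + 0.000147768) = √0.000598940 = 0.024473.
z* = 1.282 at the 80% level. Margin of error = 0.03137.
CI: -0.74589 ± 0.03137 = (-0.7773, -0.7145).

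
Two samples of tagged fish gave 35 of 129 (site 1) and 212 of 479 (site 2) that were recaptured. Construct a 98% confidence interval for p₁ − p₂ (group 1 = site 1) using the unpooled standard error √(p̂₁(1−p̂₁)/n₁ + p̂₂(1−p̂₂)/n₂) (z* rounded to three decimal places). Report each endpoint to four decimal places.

(-0.2765, -0.0660)

p̂₁ = 0.27132, p̂₂ = 0.44259, so the observed difference is -0.17127.
Unpooled SE = √(p̂₁(1−p̂₁)/n₁ + p̂₂(1−p̂₂)/n₂) = √(0.001532593 + 0.000515040) = 0.045251.
For 98% confidence, z* = 2.326. Margin = 2.326·0.045251 = 0.10525.
So the interval runs from -0.2765 to -0.0660.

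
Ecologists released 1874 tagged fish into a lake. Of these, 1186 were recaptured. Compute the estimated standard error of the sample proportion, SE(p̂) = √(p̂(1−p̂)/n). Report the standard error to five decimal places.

SE = 0.01113

With x = 1186 successes in n = 1874, p̂ = 0.63287.
p̂(1−p̂) = 0.63287·0.36713 = 0.232346.
SE = √(0.232346/1874) = 0.01113.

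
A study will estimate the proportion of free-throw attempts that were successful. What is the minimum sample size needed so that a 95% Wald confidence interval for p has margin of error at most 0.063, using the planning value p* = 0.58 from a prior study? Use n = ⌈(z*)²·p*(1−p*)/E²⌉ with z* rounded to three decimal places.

n = 236

For 95% confidence, z* = 1.960.
p*(1−p*) = 0.2436.
(z*)²·p*(1−p*)/E² = 3.841600·0.2436/0.003969 = 235.781.
⌈235.781⌉ = 236.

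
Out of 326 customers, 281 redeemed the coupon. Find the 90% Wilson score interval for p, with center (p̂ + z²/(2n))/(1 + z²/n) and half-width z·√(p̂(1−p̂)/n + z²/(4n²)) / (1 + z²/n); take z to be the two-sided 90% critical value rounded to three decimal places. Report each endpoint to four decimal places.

Here p̂ = 281/326 = 0.86196 and z = 1.645 (z² = 2.706025).
1 + z²/n = 1.008301.
Center = (0.86196 + 0.004150)/1.008301 = 0.85898.
Radicand: p̂(1−p̂)/n + z²/(4n²) = 0.000364977 + 0.000006366 = 0.000371343.
Half-width = 1.645·√0.000371343/1.008301 = 0.03144.
So the interval runs from 0.8275 to 0.8904.

(0.8275, 0.8904)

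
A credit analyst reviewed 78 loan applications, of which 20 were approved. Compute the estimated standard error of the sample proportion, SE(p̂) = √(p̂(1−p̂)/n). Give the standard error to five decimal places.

SE = 0.04944

p̂ = 20/78 = 0.25641.
p̂(1−p̂) = 0.190664.
SE = √(0.190664/78) = 0.04944.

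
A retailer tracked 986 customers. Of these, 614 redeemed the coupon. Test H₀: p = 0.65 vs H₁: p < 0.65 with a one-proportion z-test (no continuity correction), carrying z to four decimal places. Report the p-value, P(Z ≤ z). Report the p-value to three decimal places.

p-value = 0.036

The sample proportion is 614/986 = 0.62272.
Under H₀, SE = √(p₀(1−p₀)/n) = √(0.65·0.35/986) = √0.000230730 = 0.015190.
z = (p̂ − p₀)/SE = (614/986 − 0.65)/0.015190 ≈ -1.7961.
p-value = P(Z ≤ z) with z = -1.7961 → 0.036.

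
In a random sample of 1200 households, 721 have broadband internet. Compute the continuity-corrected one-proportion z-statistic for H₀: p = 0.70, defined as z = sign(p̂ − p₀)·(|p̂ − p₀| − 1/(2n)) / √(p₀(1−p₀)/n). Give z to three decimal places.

z = -7.465

p̂ = 721/1200 = 0.60083. p̂ − p₀ = -0.099167.
Continuity correction 1/(2n) = 1/2400 = 0.000417.
Corrected numerator: |-0.099167| − 0.000417 = 0.098750.
Under H₀, SE = √(p₀(1−p₀)/n) = √(0.70·0.30/1200) = √0.000175000 = 0.013229.
z = −0.098750/0.013229 = -7.465.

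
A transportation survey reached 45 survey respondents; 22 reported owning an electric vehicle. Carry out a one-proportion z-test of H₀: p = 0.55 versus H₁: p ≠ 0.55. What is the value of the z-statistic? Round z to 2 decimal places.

Sample proportion p̂ = 22/45 = 0.48889.
Under H₀, SE = √(p₀(1−p₀)/n) = √(0.55·0.45/45) = √0.005500000 = 0.074162.
z = (0.48889 − 0.55)/0.074162 = -0.06111/0.074162 = -0.82.

z = -0.82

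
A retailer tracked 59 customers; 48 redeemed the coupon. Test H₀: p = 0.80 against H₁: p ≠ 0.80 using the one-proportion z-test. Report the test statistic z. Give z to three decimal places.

Sample proportion p̂ = 48/59 = 0.81356.
Under H₀, SE = √(p₀(1−p₀)/n) = √(0.80·0.20/59) = √0.002711864 = 0.052076.
z = (0.81356 − 0.80)/0.052076 = 0.01356/0.052076 = 0.260.

z = 0.260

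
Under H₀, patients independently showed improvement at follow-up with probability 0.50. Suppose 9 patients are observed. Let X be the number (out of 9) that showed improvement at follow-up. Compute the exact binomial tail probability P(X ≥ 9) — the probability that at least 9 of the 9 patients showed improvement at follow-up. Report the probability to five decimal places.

X is binomial with n = 9 and p = 0.50.
P(X ≥ 9) = C(9,9)·0.50^9·0.50^0.
= 0.001953 = 0.00195.

P = 0.00195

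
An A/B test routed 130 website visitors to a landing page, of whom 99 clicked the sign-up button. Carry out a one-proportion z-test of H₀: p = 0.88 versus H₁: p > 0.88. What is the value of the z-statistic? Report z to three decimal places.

z = -4.156

p̂ = 99/130 = 0.76154.
SE₀ = √(0.88·0.12/130) = 0.028501.
z = (p̂ − p₀)/SE = (0.76154 − 0.88)/0.028501 = -4.156.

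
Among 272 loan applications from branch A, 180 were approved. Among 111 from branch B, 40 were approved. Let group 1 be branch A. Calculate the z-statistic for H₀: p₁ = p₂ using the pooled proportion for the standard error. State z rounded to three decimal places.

p̂₁ = 180/272 = 0.66176, p̂₂ = 40/111 = 0.36036.
Pooling: p̂ = 220/383 = 0.57441.
Pooled SE = √[0.2444628·0.01268548] ≈ 0.055688.
z = (p̂₁ − p̂₂)/SE = (0.66176 − 0.36036)/0.055688 = 0.30140/0.055688 = 5.412.

z = 5.412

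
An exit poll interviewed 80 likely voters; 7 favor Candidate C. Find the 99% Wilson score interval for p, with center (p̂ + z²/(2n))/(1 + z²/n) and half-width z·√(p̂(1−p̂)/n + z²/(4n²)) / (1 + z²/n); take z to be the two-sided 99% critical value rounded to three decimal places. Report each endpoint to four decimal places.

(0.0348, 0.2034)

Here p̂ = 7/80 = 0.08750 and z = 2.576 (z² = 6.635776).
Denominator 1 + z²/n = 1 + 6.635776/80 = 1.082947.
Center = (0.08750 + 0.041474)/1.082947 = 0.11910.
Radicand: p̂(1−p̂)/n + z²/(4n²) = 0.000998047 + 0.000259210 = 0.001257257.
Half-width = 2.576·√0.001257257/1.082947 = 0.08434.
So the interval runs from 0.0348 to 0.2034.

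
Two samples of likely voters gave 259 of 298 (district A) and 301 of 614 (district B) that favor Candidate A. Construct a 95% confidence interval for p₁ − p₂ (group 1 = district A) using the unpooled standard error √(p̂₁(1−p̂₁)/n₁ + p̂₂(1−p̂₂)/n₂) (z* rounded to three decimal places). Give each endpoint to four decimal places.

p̂₁ = 0.86913, p̂₂ = 0.49023, so the observed difference is 0.37890.
SE = √(0.000381694 + 0.000407011) = √0.000788705 = 0.028084.
z* = 1.960 at the 95% level. Margin of error = 0.05504.
So the interval runs from 0.3239 to 0.4339.

(0.3239, 0.4339)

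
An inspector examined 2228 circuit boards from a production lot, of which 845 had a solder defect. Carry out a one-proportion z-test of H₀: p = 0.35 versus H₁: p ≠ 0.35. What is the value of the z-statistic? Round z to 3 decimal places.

p̂ = 845/2228 = 0.37926.
Null standard error: √(0.35·0.65/2228) = √0.000102110 = 0.010105.
z = (p̂ − p₀)/SE = (0.37926 − 0.35)/0.010105 = 2.896.

z = 2.896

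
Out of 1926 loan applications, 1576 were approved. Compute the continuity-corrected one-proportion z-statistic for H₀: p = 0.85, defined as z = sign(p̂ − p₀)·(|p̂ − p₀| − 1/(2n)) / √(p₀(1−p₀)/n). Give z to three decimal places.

z = -3.867

The sample proportion is 1576/1926 = 0.81828. p̂ − p₀ = -0.031724.
1/(2n) = 0.000260.
Corrected numerator: |-0.031724| − 0.000260 = 0.031464.
Null standard error: √(0.85·0.15/1926) = √0.000066199 = 0.008136.
z = (−)0.031464/0.008136 = -3.867.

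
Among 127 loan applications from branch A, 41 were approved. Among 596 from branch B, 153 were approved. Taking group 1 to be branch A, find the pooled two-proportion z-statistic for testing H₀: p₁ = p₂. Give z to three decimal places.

Sample proportions: p̂₁ = 41/127 = 0.32283 and p̂₂ = 153/596 = 0.25671.
Pooled p̂ = (41+153)/(127+596) = 194/723 = 0.26833.
SE = √[p̂(1−p̂)(1/n₁+1/n₂)] = √[0.26833·0.73167·(1/127+1/596)] ≈ 0.043305.
z = (p̂₁ − p̂₂)/SE = (0.32283 − 0.25671)/0.043305 = 0.06612/0.043305 = 1.527.

z = 1.527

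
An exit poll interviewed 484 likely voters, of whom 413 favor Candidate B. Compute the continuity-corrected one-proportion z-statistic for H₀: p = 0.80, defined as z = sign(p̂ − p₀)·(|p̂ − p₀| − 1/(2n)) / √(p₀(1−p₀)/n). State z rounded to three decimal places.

z = 2.875

The sample proportion is 413/484 = 0.85331. p̂ − p₀ = 0.053306.
1/(2n) = 0.001033.
Corrected numerator: |0.053306| − 0.001033 = 0.052273.
Null standard error: √(0.80·0.20/484) = √0.000330579 = 0.018182.
z = (+)0.052273/0.018182 = 2.875.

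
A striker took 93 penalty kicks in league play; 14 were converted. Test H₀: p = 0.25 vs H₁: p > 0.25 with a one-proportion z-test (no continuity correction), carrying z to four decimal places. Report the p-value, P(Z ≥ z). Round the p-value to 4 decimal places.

p-value = 0.9866

Sample proportion p̂ = 14/93 = 0.15054.
Null standard error: √(0.25·0.75/93) = √0.002016129 = 0.044901.
z = (p̂ − p₀)/SE = (14/93 − 0.25)/0.044901 ≈ -2.2151.
p-value = P(Z ≥ z) with z = -2.2151 → 0.9866.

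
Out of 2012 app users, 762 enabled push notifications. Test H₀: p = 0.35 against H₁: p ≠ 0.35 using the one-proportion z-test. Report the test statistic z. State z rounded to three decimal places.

z = 2.702

Sample proportion p̂ = 762/2012 = 0.37873.
Under H₀, SE = √(p₀(1−p₀)/n) = √(0.35·0.65/2012) = √0.000113072 = 0.010634.
Test statistic: z = 0.02873/0.010634 = 2.702.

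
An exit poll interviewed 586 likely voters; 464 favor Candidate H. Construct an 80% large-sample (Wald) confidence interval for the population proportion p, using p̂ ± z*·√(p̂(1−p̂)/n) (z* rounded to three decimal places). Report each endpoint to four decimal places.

(0.7703, 0.8133)

p̂ = 464/586 = 0.79181.
SE(p̂) = √(0.79181·0.20819/586) = 0.016772.
For 80% confidence, z* = 1.282.
Margin = 1.282·0.016772 = 0.02150.
So the interval runs from 0.7703 to 0.8133.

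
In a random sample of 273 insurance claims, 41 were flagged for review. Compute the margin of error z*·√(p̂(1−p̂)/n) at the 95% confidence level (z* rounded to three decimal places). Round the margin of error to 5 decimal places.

ME = 0.04238

p̂ = 41/273 = 0.15018.
SE(p̂) = √(0.15018·0.84982/273) = 0.021622.
z* = 1.960 at the 95% level.
ME = 1.960·0.021622 = 0.04238.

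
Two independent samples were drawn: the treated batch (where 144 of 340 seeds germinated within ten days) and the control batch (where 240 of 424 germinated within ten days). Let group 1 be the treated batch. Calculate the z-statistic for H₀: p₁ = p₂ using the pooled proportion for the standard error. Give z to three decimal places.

Sample proportions: p̂₁ = 144/340 = 0.42353 and p̂₂ = 240/424 = 0.56604.
Pooled p̂ = (144+240)/(340+424) = 384/764 = 0.50262.
SE = √[p̂(1−p̂)(1/n₁+1/n₂)] = √[0.50262·0.49738·(1/340+1/424)] ≈ 0.036399.
z = -0.14251/0.036399 = -3.915.

z = -3.915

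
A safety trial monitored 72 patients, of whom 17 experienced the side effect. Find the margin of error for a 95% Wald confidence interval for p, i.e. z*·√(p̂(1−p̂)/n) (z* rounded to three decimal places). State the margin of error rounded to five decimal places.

ME = 0.09810

p̂ = 17/72 = 0.23611.
SE = √(p̂(1−p̂)/n) = √(0.180363/72) = 0.050050.
The 95% critical value is z* = 1.960.
Margin of error = z*·SE = 1.960 × 0.050050 = 0.09810.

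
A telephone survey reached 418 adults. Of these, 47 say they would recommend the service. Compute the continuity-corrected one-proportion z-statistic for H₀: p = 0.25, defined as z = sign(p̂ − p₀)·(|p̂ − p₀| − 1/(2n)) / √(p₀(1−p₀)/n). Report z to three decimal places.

p̂ = 47/418 = 0.11244. p̂ − p₀ = -0.137560.
1/(2n) = 0.001196.
Corrected numerator: |-0.137560| − 0.001196 = 0.136364.
Under H₀, SE = √(p₀(1−p₀)/n) = √(0.25·0.75/418) = √0.000448565 = 0.021179.
z = −0.136364/0.021179 = -6.439.

z = -6.439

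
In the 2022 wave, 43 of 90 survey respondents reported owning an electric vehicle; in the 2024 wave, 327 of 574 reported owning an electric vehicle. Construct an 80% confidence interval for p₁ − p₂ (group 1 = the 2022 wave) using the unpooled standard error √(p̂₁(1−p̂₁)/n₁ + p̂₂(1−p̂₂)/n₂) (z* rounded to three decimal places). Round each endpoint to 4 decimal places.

p̂₁ = 43/90 = 0.47778, p̂₂ = 327/574 = 0.56969; p̂₁ − p̂₂ = -0.09191.
SE = √(0.002772291 + 0.000427080) = √0.003199371 = 0.056563.
The 80% critical value is z* = 1.282. Margin = 1.282·0.056563 = 0.07251.
So the interval runs from -0.1644 to -0.0194.

(-0.1644, -0.0194)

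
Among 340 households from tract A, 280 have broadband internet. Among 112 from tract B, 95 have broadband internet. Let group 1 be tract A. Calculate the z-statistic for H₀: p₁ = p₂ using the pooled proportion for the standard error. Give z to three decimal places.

z = -0.603

p̂₁ = 280/340 = 0.82353, p̂₂ = 95/112 = 0.84821.
Pooling: p̂ = 375/452 = 0.82965.
Pooled SE = √[0.1413335·0.01186975] ≈ 0.040958.
z = (p̂₁ − p̂₂)/SE = (0.82353 − 0.84821)/0.040958 = -0.02468/0.040958 = -0.603.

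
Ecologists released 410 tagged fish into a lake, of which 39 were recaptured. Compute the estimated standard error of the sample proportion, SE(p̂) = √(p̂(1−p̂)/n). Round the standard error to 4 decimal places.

With x = 39 successes in n = 410, p̂ = 0.09512.
p̂(1−p̂) = 0.086072.
SE = √(0.086072/410) = 0.0145.

SE = 0.0145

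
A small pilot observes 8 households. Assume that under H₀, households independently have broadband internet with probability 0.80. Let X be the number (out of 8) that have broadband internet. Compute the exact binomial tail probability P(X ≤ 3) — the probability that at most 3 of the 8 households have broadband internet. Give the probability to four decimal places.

P = 0.0104

X is binomial with n = 8 and p = 0.80.
P(X ≤ 3) = C(8,0)·0.80^0·0.20^8 + C(8,1)·0.80^1·0.20^7 + C(8,2)·0.80^2·0.20^6 + C(8,3)·0.80^3·0.20^5.
= 0.000003 + 0.000082 + 0.001147 + 0.009175 = 0.0104.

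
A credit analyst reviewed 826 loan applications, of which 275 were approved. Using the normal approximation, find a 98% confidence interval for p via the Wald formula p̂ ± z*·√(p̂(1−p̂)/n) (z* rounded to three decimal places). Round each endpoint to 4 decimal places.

The sample proportion is 275/826 = 0.33293.
Standard error of p̂: √(0.222088/826) = √0.000268871 = 0.016397.
For 98% confidence, z* = 2.326.
Margin = 2.326·0.016397 = 0.03814.
So the interval runs from 0.2948 to 0.3711.

(0.2948, 0.3711)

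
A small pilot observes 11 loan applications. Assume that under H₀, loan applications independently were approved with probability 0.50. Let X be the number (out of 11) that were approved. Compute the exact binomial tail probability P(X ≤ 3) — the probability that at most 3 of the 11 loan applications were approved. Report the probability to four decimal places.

X is binomial with n = 11 and p = 0.50.
P(X ≤ 3) = C(11,0)·0.50^0·0.50^11 + C(11,1)·0.50^1·0.50^10 + C(11,2)·0.50^2·0.50^9 + C(11,3)·0.50^3·0.50^8.
= 0.000488 + 0.005371 + 0.026855 + 0.080566 = 0.1133.

P = 0.1133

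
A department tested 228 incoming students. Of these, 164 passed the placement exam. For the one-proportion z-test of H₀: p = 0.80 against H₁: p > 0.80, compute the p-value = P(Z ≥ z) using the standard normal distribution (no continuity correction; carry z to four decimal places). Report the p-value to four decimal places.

p-value = 0.9988

The sample proportion is 164/228 = 0.71930.
SE₀ = √(0.80·0.20/228) = 0.026491.
Test statistic (full precision, shown to 4 dp): z = (164/228 − 0.80)/SE₀ ≈ -3.0464.
p-value = P(Z ≥ z) with z = -3.0464 → 0.9988.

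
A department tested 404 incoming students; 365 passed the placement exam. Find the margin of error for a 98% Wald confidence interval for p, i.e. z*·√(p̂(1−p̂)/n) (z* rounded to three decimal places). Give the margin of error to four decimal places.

With x = 365 successes in n = 404, p̂ = 0.90347.
SE = √(p̂(1−p̂)/n) = √(0.087216/404) = 0.014693.
The 98% critical value is z* = 2.326.
Margin of error = z*·SE = 2.326 × 0.014693 = 0.0342.

ME = 0.0342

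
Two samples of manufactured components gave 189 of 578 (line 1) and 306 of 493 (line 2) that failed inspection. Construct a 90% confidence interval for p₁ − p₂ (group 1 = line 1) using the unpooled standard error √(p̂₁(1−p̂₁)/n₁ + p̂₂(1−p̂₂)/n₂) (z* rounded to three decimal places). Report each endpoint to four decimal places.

p̂₁ = 189/578 = 0.32699, p̂₂ = 306/493 = 0.62069; p̂₁ − p̂₂ = -0.29370.
Unpooled SE = √(p̂₁(1−p̂₁)/n₁ + p̂₂(1−p̂₂)/n₂) = √(0.000380739 + 0.000477554) = 0.029297.
z* = 1.645 at the 90% level. Margin = 1.645·0.029297 = 0.04819.
CI: -0.29370 ± 0.04819 = (-0.3419, -0.2455).

(-0.3419, -0.2455)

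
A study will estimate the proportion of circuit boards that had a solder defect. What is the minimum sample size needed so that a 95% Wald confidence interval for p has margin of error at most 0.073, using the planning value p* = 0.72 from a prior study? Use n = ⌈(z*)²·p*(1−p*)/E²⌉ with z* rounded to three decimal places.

n = 146

The 95% critical value is z* = 1.960.
p*(1−p*) = 0.2016.
Required n before rounding: 3.841600 × 0.2016 / 0.073² = 145.331.
Rounding up, n = 146.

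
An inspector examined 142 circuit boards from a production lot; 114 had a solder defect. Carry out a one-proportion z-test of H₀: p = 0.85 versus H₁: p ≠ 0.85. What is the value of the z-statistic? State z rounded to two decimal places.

z = -1.57

p̂ = 114/142 = 0.80282.
Under H₀, SE = √(p₀(1−p₀)/n) = √(0.85·0.15/142) = √0.000897887 = 0.029965.
Test statistic: z = -0.04718/0.029965 = -1.57.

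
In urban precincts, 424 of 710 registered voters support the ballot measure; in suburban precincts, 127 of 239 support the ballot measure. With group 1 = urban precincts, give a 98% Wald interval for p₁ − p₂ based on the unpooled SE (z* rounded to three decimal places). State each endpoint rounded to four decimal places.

p̂₁ = 424/710 = 0.59718, p̂₂ = 127/239 = 0.53138; p̂₁ − p̂₂ = 0.06580.
Unpooled SE = √(p̂₁(1−p̂₁)/n₁ + p̂₂(1−p̂₂)/n₂) = √(0.000338810 + 0.001041905) = 0.037158.
The 98% critical value is z* = 2.326. Margin of error = 0.08643.
CI: 0.06580 ± 0.08643 = (-0.0206, 0.1522).

(-0.0206, 0.1522)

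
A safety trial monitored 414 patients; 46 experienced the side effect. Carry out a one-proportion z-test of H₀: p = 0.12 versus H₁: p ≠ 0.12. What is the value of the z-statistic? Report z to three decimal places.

The sample proportion is 46/414 = 0.11111.
Null standard error: √(0.12·0.88/414) = √0.000255072 = 0.015971.
z = (p̂ − p₀)/SE = (0.11111 − 0.12)/0.015971 = -0.557.

z = -0.557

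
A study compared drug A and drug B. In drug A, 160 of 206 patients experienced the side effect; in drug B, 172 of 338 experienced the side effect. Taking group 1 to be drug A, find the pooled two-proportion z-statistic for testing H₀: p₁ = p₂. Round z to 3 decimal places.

Sample proportions: p̂₁ = 160/206 = 0.77670 and p̂₂ = 172/338 = 0.50888.
Pooled p̂ = (160+172)/(206+338) = 332/544 = 0.61029.
SE = √[p̂(1−p̂)(1/n₁+1/n₂)] = √[0.61029·0.38971·(1/206+1/338)] ≈ 0.043107.
z = (p̂₁ − p̂₂)/SE = (0.77670 − 0.50888)/0.043107 = 0.26782/0.043107 = 6.213.

z = 6.213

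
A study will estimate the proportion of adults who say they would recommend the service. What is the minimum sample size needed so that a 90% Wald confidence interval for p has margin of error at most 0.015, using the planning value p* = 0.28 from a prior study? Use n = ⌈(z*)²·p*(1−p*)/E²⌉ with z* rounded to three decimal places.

n = 2425

For 90% confidence, z* = 1.645.
p*(1−p*) = 0.28·0.72 = 0.2016.
Required n before rounding: 2.706025 × 0.2016 / 0.015² = 2424.598.
⌈2424.598⌉ = 2425.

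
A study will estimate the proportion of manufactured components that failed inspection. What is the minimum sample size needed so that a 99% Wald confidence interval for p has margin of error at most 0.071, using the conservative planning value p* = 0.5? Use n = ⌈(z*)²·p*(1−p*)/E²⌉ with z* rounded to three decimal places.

z* = 2.576 at the 99% level.
p*(1−p*) = 0.50·0.50 = 0.2500.
(z*)²·p*(1−p*)/E² = 6.635776·0.2500/0.005041 = 329.090.
⌈329.090⌉ = 330.

n = 330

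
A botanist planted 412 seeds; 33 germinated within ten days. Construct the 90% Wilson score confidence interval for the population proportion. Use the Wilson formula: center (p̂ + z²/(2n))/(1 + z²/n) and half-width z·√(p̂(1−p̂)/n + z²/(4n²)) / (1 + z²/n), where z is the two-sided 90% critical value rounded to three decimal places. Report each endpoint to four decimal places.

(0.0607, 0.1049)

Here p̂ = 33/412 = 0.08010 and z = 1.645 (z² = 2.706025).
Denominator 1 + z²/n = 1 + 2.706025/412 = 1.006568.
Adjusted center: (0.08010 + z²/(2n))/1.006568 = 0.08284.
Radicand: p̂(1−p̂)/n + z²/(4n²) = 0.000178839 + 0.000003985 = 0.000182824.
Half-width = 1.645·√0.000182824/1.006568 = 0.02210.
CI: 0.08284 ± 0.02210 = (0.0607, 0.1049).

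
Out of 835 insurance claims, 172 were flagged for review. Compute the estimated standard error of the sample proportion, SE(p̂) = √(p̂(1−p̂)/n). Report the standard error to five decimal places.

The sample proportion is 172/835 = 0.20599.
p̂(1−p̂) = 0.20599·0.79401 = 0.163558.
SE = √(0.163558/835) = 0.01400.

SE = 0.01400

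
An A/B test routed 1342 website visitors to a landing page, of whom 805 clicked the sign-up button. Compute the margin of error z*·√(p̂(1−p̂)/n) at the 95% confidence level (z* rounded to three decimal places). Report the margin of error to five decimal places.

p̂ = 805/1342 = 0.59985.
Standard error of p̂: √(0.240030/1342) = √0.000178860 = 0.013374.
For 95% confidence, z* = 1.960.
So ME = 0.02621.

ME = 0.02621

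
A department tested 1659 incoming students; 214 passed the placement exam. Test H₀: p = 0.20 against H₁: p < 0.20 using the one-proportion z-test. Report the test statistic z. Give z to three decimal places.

z = -7.230

The sample proportion is 214/1659 = 0.12899.
Null standard error: √(0.20·0.80/1659) = √0.000096444 = 0.009821.
z = (0.12899 − 0.20)/0.009821 = -0.07101/0.009821 = -7.230.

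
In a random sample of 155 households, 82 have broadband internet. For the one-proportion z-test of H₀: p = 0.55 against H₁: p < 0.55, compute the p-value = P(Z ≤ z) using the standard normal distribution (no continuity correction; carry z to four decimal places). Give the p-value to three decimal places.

Sample proportion p̂ = 82/155 = 0.52903.
Under H₀, SE = √(p₀(1−p₀)/n) = √(0.55·0.45/155) = √0.001596774 = 0.039960.
Test statistic (full precision, shown to 4 dp): z = (82/155 − 0.55)/SE₀ ≈ -0.5247.
From the standard normal, P(Z ≤ z) = 0.300.

p-value = 0.300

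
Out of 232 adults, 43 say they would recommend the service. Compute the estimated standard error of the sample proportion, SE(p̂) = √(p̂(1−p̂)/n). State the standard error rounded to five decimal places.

SE = 0.02551

Sample proportion p̂ = 43/232 = 0.18534.
p̂(1−p̂) = 0.18534·0.81466 = 0.150989.
SE = √(0.150989/232) = 0.02551.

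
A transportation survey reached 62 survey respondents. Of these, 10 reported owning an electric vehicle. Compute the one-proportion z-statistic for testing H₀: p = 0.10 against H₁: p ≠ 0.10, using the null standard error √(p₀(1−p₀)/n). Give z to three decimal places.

With x = 10 successes in n = 62, p̂ = 0.16129.
Null standard error: √(0.10·0.90/62) = √0.001451613 = 0.038100.
Test statistic: z = 0.06129/0.038100 = 1.609.

z = 1.609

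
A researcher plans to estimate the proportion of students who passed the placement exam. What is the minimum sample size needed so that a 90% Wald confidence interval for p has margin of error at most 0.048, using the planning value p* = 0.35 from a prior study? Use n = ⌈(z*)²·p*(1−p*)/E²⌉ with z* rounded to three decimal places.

For 90% confidence, z* = 1.645.
p*(1−p*) = 0.2275.
(z*)²·p*(1−p*)/E² = 2.706025·0.2275/0.002304 = 267.196.
Rounding up, n = 268.

n = 268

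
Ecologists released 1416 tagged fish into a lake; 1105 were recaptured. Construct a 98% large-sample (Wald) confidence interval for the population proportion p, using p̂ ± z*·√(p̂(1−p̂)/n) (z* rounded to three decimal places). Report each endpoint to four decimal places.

(0.7548, 0.8060)

Sample proportion p̂ = 1105/1416 = 0.78037.
SE(p̂) = √(0.78037·0.21963/1416) = 0.011002.
z* = 2.326 at the 98% level.
Margin of error: 2.326 × 0.011002 = 0.02559.
So the interval runs from 0.7548 to 0.8060.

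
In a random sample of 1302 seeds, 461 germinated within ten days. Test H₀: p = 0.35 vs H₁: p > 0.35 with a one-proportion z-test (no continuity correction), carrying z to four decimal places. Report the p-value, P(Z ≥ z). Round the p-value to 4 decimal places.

p-value = 0.3791

Sample proportion p̂ = 461/1302 = 0.35407.
Under H₀, SE = √(p₀(1−p₀)/n) = √(0.35·0.65/1302) = √0.000174731 = 0.013219.
z = (p̂ − p₀)/SE = (461/1302 − 0.35)/0.013219 ≈ 0.3079.
p-value = P(Z ≥ z) with z = 0.3079 → 0.3791.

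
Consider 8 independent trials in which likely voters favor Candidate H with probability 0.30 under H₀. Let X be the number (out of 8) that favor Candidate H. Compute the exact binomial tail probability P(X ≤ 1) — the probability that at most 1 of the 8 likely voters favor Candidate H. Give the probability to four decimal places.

P = 0.2553

X ~ Binomial(n=8, p=0.30).
P(X ≤ 1) = C(8,0)·0.30^0·0.70^8 + C(8,1)·0.30^1·0.70^7.
= 0.057648 + 0.197650 = 0.2553.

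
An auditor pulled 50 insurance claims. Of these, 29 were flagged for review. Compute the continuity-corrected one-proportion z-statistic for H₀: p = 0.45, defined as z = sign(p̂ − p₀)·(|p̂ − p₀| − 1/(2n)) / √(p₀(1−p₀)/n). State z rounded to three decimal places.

p̂ = 29/50 = 0.58000. p̂ − p₀ = 0.130000.
Continuity correction 1/(2n) = 1/100 = 0.010000.
Corrected numerator: |0.130000| − 0.010000 = 0.120000.
SE₀ = √(0.45·0.55/50) = 0.070356.
z = (+)0.120000/0.070356 = 1.706.

z = 1.706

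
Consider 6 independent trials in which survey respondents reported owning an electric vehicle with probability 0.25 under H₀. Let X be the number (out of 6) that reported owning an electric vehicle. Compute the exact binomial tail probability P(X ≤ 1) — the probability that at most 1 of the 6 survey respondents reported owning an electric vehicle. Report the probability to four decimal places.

X is binomial with n = 6 and p = 0.25.
P(X ≤ 1) = C(6,0)·0.25^0·0.75^6 + C(6,1)·0.25^1·0.75^5.
= 0.177979 + 0.355957 = 0.5339.

P = 0.5339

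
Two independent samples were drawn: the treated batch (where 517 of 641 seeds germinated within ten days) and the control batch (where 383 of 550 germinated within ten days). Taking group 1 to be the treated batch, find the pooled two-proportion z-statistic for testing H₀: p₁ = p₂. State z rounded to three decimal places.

Sample proportions: p̂₁ = 517/641 = 0.80655 and p̂₂ = 383/550 = 0.69636.
Pooled p̂ = (517+383)/(641+550) = 900/1191 = 0.75567.
SE = √[p̂(1−p̂)(1/n₁+1/n₂)] = √[0.75567·0.24433·(1/641+1/550)] ≈ 0.024975.
z = 0.11019/0.024975 = 4.412.

z = 4.412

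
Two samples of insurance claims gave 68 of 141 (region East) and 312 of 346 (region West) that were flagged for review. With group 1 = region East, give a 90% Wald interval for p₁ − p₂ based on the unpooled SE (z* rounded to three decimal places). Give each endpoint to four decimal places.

p̂₁ = 68/141 = 0.48227, p̂₂ = 312/346 = 0.90173; p̂₁ − p̂₂ = -0.41946.
SE = √(0.001770820 + 0.000256097) = √0.002026917 = 0.045021.
For 90% confidence, z* = 1.645. Margin of error = 0.07406.
CI: -0.41946 ± 0.07406 = (-0.4935, -0.3454).

(-0.4935, -0.3454)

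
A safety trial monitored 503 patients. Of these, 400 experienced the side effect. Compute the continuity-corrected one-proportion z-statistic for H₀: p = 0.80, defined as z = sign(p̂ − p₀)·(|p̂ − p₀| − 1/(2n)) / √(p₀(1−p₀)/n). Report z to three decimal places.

z = -0.212

p̂ = 400/503 = 0.79523. p̂ − p₀ = -0.004771.
1/(2n) = 0.000994.
Corrected numerator: |-0.004771| − 0.000994 = 0.003777.
Null standard error: √(0.80·0.20/503) = √0.000318091 = 0.017835.
z = (−)0.003777/0.017835 = -0.212.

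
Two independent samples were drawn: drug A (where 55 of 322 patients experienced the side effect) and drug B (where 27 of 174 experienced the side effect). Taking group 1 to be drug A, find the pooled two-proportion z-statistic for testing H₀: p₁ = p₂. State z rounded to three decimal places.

z = 0.447

p̂₁ = 55/322 = 0.17081, p̂₂ = 27/174 = 0.15517.
Pooling: p̂ = 82/496 = 0.16532.
Pooled SE = √[0.1379910·0.00885272] ≈ 0.034951.
z = (p̂₁ − p̂₂)/SE = (0.17081 − 0.15517)/0.034951 = 0.01564/0.034951 = 0.447.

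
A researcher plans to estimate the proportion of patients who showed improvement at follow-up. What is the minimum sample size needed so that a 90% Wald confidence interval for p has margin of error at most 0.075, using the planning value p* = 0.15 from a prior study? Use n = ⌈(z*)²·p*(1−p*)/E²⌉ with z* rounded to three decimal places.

The 90% critical value is z* = 1.645.
p*(1−p*) = 0.15·0.85 = 0.1275.
Required n before rounding: 2.706025 × 0.1275 / 0.075² = 61.337.
Rounding up, n = 62.

n = 62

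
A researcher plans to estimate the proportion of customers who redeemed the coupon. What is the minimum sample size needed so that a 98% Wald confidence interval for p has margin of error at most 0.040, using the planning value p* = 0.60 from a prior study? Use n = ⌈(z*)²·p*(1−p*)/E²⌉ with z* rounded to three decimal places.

z* = 2.326 at the 98% level.
p*(1−p*) = 0.60·0.40 = 0.2400.
Required n before rounding: 5.410276 × 0.2400 / 0.040² = 811.541.
⌈811.541⌉ = 812.

n = 812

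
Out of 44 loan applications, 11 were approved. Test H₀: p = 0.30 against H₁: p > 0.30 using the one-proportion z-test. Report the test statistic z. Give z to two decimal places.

z = -0.72

p̂ = 11/44 = 0.25000.
SE₀ = √(0.30·0.70/44) = 0.069085.
z = (0.25000 − 0.30)/0.069085 = -0.05000/0.069085 = -0.72.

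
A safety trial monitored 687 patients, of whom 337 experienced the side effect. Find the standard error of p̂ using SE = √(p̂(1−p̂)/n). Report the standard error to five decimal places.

Sample proportion p̂ = 337/687 = 0.49054.
p̂(1−p̂) = 0.49054·0.50946 = 0.249911.
SE = √(0.249911/687) = √0.000363771 = 0.01907.

SE = 0.01907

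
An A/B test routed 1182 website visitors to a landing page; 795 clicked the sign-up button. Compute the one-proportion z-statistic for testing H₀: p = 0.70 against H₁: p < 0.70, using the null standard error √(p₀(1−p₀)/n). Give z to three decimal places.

z = -2.056

The sample proportion is 795/1182 = 0.67259.
SE₀ = √(0.70·0.30/1182) = 0.013329.
Test statistic: z = -0.02741/0.013329 = -2.056.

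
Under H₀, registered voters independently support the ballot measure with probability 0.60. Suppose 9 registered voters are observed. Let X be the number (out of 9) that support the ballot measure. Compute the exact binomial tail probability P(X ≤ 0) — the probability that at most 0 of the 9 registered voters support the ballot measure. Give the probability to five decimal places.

P = 0.00026

X ~ Binomial(n=9, p=0.60).
P(X ≤ 0) = C(9,0)·0.60^0·0.40^9.
= 0.000262 = 0.00026.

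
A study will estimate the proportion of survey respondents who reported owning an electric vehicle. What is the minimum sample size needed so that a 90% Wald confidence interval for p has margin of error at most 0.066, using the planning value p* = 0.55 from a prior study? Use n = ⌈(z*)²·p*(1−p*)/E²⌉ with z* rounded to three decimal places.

n = 154

z* = 1.645 at the 90% level.
p*(1−p*) = 0.55·0.45 = 0.2475.
(z*)²·p*(1−p*)/E² = 2.706025·0.2475/0.004356 = 153.751.
Rounding up, n = 154.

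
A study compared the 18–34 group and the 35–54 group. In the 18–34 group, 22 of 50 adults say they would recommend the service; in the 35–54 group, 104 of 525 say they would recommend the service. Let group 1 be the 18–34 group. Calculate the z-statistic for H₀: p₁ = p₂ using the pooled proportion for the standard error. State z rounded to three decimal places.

z = 3.951

p̂₁ = 22/50 = 0.44000, p̂₂ = 104/525 = 0.19810.
Pooled p̂ = (22+104)/(50+525) = 126/575 = 0.21913.
SE = √[p̂(1−p̂)(1/n₁+1/n₂)] = √[0.21913·0.78087·(1/50+1/525)] ≈ 0.061222.
z = 0.24190/0.061222 = 3.951.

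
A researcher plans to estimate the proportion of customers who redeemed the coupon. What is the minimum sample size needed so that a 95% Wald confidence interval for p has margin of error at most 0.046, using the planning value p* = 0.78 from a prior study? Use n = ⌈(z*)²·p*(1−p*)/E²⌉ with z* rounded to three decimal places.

n = 312

The 95% critical value is z* = 1.960.
p*(1−p*) = 0.78·0.22 = 0.1716.
Required n before rounding: 3.841600 × 0.1716 / 0.046² = 311.540.
Rounding up, n = 312.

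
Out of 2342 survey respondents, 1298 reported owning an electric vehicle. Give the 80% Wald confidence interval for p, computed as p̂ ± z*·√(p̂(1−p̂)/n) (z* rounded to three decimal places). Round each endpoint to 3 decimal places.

(0.541, 0.567)

p̂ = 1298/2342 = 0.55423.
SE(p̂) = √(0.55423·0.44577/2342) = 0.010271.
For 80% confidence, z* = 1.282.
Margin = 1.282·0.010271 = 0.01317.
So the interval runs from 0.541 to 0.567.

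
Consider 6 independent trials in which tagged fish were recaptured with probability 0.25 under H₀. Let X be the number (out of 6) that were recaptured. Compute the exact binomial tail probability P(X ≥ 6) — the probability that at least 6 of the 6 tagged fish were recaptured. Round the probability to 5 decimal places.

X ~ Binomial(n=6, p=0.25).
P(X ≥ 6) = C(6,6)·0.25^6·0.75^0.
= 0.000244 = 0.00024.

P = 0.00024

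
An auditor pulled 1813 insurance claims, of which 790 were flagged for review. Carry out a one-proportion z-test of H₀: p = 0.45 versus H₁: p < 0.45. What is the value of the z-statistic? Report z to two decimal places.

With x = 790 successes in n = 1813, p̂ = 0.43574.
SE₀ = √(0.45·0.55/1813) = 0.011684.
z = (0.43574 − 0.45)/0.011684 = -0.01426/0.011684 = -1.22.

z = -1.22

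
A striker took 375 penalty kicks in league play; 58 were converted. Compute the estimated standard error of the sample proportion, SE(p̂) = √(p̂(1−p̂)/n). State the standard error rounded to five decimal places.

The sample proportion is 58/375 = 0.15467.
p̂(1−p̂) = 0.130747.
SE = √(0.130747/375) = √0.000348659 = 0.01867.

SE = 0.01867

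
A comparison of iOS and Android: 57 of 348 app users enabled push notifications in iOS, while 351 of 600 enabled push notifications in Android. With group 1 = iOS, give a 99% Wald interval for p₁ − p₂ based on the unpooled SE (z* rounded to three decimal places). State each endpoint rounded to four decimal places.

p̂₁ = 57/348 = 0.16379, p̂₂ = 351/600 = 0.58500; p̂₁ − p̂₂ = -0.42121.
SE = √(0.000393577 + 0.000404625) = √0.000798202 = 0.028252.
For 99% confidence, z* = 2.576. Margin = 2.576·0.028252 = 0.07278.
So the interval runs from -0.4940 to -0.3484.

(-0.4940, -0.3484)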